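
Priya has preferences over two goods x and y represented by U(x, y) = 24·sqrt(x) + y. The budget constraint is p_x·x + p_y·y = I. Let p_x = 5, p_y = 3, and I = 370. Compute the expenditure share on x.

Set MRS = p_x/p_y: 12·x^(−1/2) = p_x/p_y.
Solve: √x = 12·p_y/p_x, so x*(p_x,p_y) = (12·p_y/p_x)², and y* = (I − p_x·x*)/p_y.
Plugging in: x* = (12·3/5)² = 51.84, y* = 36.9333.
Expenditure on x: 5·51.84 = 259.2; share = 0.7005.

share on x = 0.7005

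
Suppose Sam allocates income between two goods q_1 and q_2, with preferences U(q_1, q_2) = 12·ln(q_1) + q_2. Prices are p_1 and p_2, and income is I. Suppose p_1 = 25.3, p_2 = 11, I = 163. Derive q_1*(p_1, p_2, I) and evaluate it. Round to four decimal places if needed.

q_1* = 5.2174

MU_q_1 = 12/q_1, MU_q_2 = 1. Tangency: 12/q_1 = p_1/p_2.
So q_1*(p_1,p_2) = 12·p_2/p_1, independent of income; and q_2* = (I − 12·p_2)/p_2.
At the given prices: q_1* = 12·11/25.3 = 5.2174.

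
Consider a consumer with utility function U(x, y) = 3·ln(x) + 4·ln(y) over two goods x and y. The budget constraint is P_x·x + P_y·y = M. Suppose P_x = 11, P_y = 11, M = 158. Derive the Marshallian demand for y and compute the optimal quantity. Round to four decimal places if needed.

The MRS is (3/4)·y/x. Set MRS = P_x/P_y.
So 3·P_y·y = 4·P_x·x; combined with the budget, a share 3/7 of income goes to x.
Demand: x*(P_x,P_y,M) = 3/7·M/P_x and y* = 4/7·M/P_y.
At P_x=11, P_y=11, M=158: y* = 4/7·158/11 = 8.2078.

y* = 8.2078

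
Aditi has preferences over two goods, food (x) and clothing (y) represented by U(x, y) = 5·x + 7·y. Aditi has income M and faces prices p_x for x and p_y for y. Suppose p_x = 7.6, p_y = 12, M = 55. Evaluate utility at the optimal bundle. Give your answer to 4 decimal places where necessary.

Perfect substitutes: compare marginal utility per dollar. 5/p_x vs 7/p_y → 0.6579 vs 0.5833.
x gives more utility per dollar, so spend all income on x: x* = M/p_x, y* = 0.
Numerically: x* = 7.2368, y* = 0.
Utility at the optimum: U(7.2368, 0) = 36.1842.

V = 36.1842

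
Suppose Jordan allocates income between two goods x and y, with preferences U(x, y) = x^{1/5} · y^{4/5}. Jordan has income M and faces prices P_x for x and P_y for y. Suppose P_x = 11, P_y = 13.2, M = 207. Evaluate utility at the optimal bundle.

Tangency: MRS = (1/4)·y/x = P_x/P_y.
Rearranging, P_y·y = 4·P_x·x. Substituting into the budget gives P_x·x·(1 + 4) = M.
Demand: x*(P_x,P_y,M) = 0.2·M/P_x and y* = 0.8·M/P_y.
At P_x=11, P_y=13.2, M=207: x* = 0.2·207/11 = 3.7636, y* = 12.5455.
Utility at the optimum: U(3.7636, 12.5455) = 9.8608.

V = 9.8608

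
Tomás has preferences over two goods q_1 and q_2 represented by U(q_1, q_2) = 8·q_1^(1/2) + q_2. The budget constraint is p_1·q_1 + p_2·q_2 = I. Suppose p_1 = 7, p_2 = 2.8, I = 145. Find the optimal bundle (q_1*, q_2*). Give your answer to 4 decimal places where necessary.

MU_q_1 = 4/√q_1, MU_q_2 = 1. Tangency: 4/√q_1 = p_1/p_2.
Thus q_1* = (4·p_2/p_1)² — independent of I — with the rest of income spent on q_2.
Plugging in: q_1* = (4·2.8/7)² = 2.56, q_2* = 45.3857.

q_1* = 2.56, q_2* = 45.3857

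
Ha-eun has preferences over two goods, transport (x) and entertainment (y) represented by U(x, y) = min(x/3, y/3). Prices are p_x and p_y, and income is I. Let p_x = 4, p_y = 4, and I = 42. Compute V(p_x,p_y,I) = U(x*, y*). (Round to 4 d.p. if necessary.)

With perfect complements, no substitution: consume in ratio x:y = 3:3.
Budget: p_x·x + p_y·x = I, so (3·p_x + 3·p_y)·x = 3·I.
Demand: x*(p_x,p_y,I) = 3·I/(3·p_x + 3·p_y), y* = 3·I/(3·p_x + 3·p_y).
Here 3·4 + 3·4 = 24, giving x* = 5.25 and y* = 5.25.
Utility at the optimum: U(5.25, 5.25) = 1.75.

V = 1.75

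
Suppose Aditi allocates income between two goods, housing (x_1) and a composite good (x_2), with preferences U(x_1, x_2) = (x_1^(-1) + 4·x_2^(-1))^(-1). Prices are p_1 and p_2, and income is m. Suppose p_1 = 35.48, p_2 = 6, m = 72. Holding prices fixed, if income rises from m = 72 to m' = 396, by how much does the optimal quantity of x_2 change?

Δx_2* = 24.3697

MU_x_1 ∝ x_1^(-2), MU_x_2 ∝ 4·x_2^(-2), so MRS = (1/4)·(x_2/x_1)^(2) = p_1/p_2.
Solve for the ratio: x_2/x_1 = [4·p_1/p_2]^(0.5).
With the ratio pinned down, the budget gives x_1* = m/(p_1 + p_2·(x_2/x_1)) and x_2* = (x_2/x_1)·x_1*.
Numerically x_2/x_1 = 4.863469, so x_1* = 72/(35.48 + 6·4.863469) = 1.1135 and x_2* = 4.863469·1.1135 = 5.4155.
At m' = 396: x_2* = 29.7852. Change: 29.7852 − 5.4155 = 24.3697.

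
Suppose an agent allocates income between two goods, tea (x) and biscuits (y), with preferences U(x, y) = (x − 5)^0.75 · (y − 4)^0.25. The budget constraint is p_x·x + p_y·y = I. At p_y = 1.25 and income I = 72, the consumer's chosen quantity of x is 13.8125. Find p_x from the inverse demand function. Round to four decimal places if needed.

MRS = 3·(y−4)/(x−5). Tangency with p_x/p_y gives y−4 = (1/3)·(p_x/p_y)·(x−5).
Substituting into the budget: x* = 5 + 0.75·(I − 5·p_x − 4·p_y)/p_x, and y* = 4 + 0.25·(…)/p_y.
Set x* = 13.8125 in the demand function and solve for p_x: p_x = 4.

p_x = 4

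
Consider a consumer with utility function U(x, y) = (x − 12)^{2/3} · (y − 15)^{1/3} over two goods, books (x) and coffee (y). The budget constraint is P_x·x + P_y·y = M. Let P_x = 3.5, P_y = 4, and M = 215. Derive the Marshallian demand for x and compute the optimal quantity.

Let x' = x−12, y' = y−15. MRS = 2·y'/x' = P_x/P_y.
After buying the subsistence bundle (12, 15), a share 2/3 of the remaining income goes to x: x* = 12 + 2/3·(M − 12P_x − 15P_y)/P_x.
Discretionary income = 215 − 12·3.5 − 15·4 = 113; x* = 12 + 2/3·113/3.5 = 33.5238.

x* = 33.5238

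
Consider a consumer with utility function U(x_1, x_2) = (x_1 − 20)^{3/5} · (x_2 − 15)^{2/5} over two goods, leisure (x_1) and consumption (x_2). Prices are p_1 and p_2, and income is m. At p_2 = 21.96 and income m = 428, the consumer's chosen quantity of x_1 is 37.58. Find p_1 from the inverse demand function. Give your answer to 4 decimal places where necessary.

MRS = (3/2)·(x_2−15)/(x_1−20). Tangency with p_1/p_2 gives x_2−15 = (2/3)·(p_1/p_2)·(x_1−20).
After buying the subsistence bundle (20, 15), a share 0.6 of the remaining income goes to x_1: x_1* = 20 + 0.6·(m − 20p_1 − 15p_2)/p_1.
Set x_1* = 37.58 in the demand function and solve for p_1: p_1 = 2.

p_1 = 2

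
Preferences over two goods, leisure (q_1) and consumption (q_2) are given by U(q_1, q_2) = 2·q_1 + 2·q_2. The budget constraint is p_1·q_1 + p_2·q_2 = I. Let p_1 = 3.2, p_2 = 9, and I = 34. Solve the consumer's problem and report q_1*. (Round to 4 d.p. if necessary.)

q_1* = 10.625

Linear utility — the consumer picks whichever good has higher MU/price: 2/3.2 = 0.625 vs 2/9 = 0.2222.
q_1 gives more utility per dollar, so spend all income on q_1: q_1* = I/p_1, q_2* = 0.
Numerically: q_1* = 10.625, q_2* = 0.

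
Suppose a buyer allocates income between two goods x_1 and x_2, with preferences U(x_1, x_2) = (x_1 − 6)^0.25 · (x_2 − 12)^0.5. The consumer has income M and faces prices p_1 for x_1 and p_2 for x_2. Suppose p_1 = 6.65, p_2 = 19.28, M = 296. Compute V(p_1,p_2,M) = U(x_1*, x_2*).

Substituting into the budget: x_1* = 6 + 1/3·(M − 6·p_1 − 12·p_2)/p_1, and x_2* = 12 + 2/3·(…)/p_2.
Discretionary income = 296 − 6·6.65 − 12·19.28 = 24.74; x_1* = 6 + 1/3·24.74/6.65 = 7.2401; x_2* = 12 + 2/3·24.74/19.28 = 12.8555.
Utility at the optimum: U(7.2401, 12.8555) = 0.976.

V = 0.976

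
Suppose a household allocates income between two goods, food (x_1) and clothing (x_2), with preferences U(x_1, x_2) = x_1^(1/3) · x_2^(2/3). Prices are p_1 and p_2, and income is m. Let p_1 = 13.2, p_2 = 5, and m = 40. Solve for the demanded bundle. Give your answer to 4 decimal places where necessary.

x_1* = 1.0101, x_2* = 5.3333

The MRS is (1/2)·x_2/x_1. Set MRS = p_1/p_2.
So 1/3·p_2·x_2 = 2/3·p_1·x_1; combined with the budget, a share 1/3 of income goes to x_1.
Demand: x_1*(p_1,p_2,m) = 1/3·m/p_1 and x_2* = 2/3·m/p_2.
At p_1=13.2, p_2=5, m=40: x_1* = 1/3·40/13.2 = 1.0101, x_2* = 5.3333.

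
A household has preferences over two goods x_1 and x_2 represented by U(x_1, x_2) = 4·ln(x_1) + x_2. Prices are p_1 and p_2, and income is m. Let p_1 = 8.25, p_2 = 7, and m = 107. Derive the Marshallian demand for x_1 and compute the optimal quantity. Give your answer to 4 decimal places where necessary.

MU_x_1 = 4/x_1, MU_x_2 = 1. Tangency: 4/x_1 = p_1/p_2.
So x_1*(p_1,p_2) = 4·p_2/p_1, independent of income; and x_2* = (m − 4·p_2)/p_2.
At the given prices: x_1* = 4·7/8.25 = 3.3939.

x_1* = 3.3939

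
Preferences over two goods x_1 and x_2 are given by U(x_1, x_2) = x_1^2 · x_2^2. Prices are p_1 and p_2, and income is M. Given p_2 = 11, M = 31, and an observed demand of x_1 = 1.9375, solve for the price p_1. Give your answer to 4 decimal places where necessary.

MU_x_1/MU_x_2 = (2·x_2)/(2·x_1); tangency sets this equal to p_1/p_2.
So 2·p_2·x_2 = 2·p_1·x_1; combined with the budget, a share 0.5 of income goes to x_1.
Demand: x_1*(p_1,p_2,M) = 0.5·M/p_1 and x_2* = 0.5·M/p_2.
Set x_1* = 1.9375 in the demand function and solve for p_1: p_1 = 8.

p_1 = 8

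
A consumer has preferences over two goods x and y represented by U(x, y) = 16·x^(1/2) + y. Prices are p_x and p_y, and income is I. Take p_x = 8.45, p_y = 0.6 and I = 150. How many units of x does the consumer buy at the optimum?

MU_x = 8/√x, MU_y = 1. Tangency: 8/√x = p_x/p_y.
Thus x* = (8·p_y/p_x)² — independent of I — with the rest of income spent on y.
Plugging in: x* = (8·0.6/8.45)² = 0.3227.

x* = 0.3227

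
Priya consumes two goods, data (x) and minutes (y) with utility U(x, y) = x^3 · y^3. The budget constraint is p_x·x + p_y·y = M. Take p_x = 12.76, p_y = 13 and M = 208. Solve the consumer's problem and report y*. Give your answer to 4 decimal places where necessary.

y* = 8

The MRS is y/x. Set MRS = p_x/p_y.
Rearranging, p_y·y = p_x·x. Substituting into the budget gives p_x·x·(1 + 1) = M.
Demand: x*(p_x,p_y,M) = 0.5·M/p_x and y* = 0.5·M/p_y.
At p_x=12.76, p_y=13, M=208: y* = 0.5·208/13 = 8.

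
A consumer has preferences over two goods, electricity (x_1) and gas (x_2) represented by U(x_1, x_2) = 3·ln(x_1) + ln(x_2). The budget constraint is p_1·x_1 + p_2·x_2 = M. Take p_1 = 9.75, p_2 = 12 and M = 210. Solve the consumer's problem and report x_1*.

At p_1=9.75, p_2=12, M=210: x_1* = 0.75·210/9.75 = 16.1538.

x_1* = 16.1538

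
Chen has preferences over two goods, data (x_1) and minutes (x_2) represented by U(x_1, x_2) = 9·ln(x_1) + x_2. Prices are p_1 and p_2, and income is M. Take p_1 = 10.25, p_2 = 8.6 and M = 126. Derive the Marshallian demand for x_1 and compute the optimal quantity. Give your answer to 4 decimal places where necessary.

x_1* = 7.5512

MU_x_1 = 9/x_1, MU_x_2 = 1. Tangency: 9/x_1 = p_1/p_2.
So x_1*(p_1,p_2) = 9·p_2/p_1, independent of income; and x_2* = (M − 9·p_2)/p_2.
At the given prices: x_1* = 9·8.6/10.25 = 7.5512.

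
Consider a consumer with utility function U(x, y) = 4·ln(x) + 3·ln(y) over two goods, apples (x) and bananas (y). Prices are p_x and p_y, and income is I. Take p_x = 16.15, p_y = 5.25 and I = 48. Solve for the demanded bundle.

The MRS is (4/3)·y/x. Set MRS = p_x/p_y.
So 4·p_y·y = 3·p_x·x; combined with the budget, a share 4/7 of income goes to x.
Demand: x*(p_x,p_y,I) = 4/7·I/p_x and y* = 3/7·I/p_y.
At p_x=16.15, p_y=5.25, I=48: x* = 4/7·48/16.15 = 1.6984, y* = 3.9184.

x* = 1.6984, y* = 3.9184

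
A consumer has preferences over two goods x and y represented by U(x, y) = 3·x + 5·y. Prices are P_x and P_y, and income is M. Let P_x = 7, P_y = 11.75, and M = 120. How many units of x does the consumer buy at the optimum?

x* = 17.1429

x gives more utility per dollar, so spend all income on x: x* = M/P_x, y* = 0.
Numerically: x* = 17.1429, y* = 0.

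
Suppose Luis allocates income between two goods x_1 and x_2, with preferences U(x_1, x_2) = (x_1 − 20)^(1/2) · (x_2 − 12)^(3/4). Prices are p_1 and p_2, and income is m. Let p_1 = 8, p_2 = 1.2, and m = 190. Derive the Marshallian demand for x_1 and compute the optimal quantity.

x_1* = 20.78

After buying the subsistence bundle (20, 12), a share 0.4 of the remaining income goes to x_1: x_1* = 20 + 0.4·(m − 20p_1 − 12p_2)/p_1.
Discretionary income = 190 − 20·8 − 12·1.2 = 15.6; x_1* = 20 + 0.4·15.6/8 = 20.78.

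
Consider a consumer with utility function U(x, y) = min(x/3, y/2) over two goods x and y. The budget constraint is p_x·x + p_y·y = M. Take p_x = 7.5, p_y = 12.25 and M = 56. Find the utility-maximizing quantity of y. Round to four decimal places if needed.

y* = 2.383

With perfect complements, no substitution: consume in ratio x:y = 3:2.
Budget: p_x·x + p_y·(2/3)·x = M, so (3·p_x + 2·p_y)·x = 3·M.
Demand: x*(p_x,p_y,M) = 3·M/(3·p_x + 2·p_y), y* = 2·M/(3·p_x + 2·p_y).
Here 3·7.5 + 2·12.25 = 47, giving y* = 2.383.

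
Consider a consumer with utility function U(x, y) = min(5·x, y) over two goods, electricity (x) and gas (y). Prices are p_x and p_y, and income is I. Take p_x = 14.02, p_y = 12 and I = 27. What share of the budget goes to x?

share on x = 0.1894

With perfect complements, no substitution: consume in ratio x:y = 1:5.
Budget: p_x·x + p_y·5·x = I, so (p_x + 5·p_y)·x = I.
Demand: x*(p_x,p_y,I) = I/(p_x + 5·p_y), y* = 5·I/(p_x + 5·p_y).
Here 14.02 + 5·12 = 74.02, giving x* = 0.3648 and y* = 1.8238.
Expenditure on x: 14.02·0.3648 = 5.114; share = 0.1894.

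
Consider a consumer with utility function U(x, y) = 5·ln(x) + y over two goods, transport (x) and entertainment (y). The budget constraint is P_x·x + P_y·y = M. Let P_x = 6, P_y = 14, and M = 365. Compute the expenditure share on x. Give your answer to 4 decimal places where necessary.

share on x = 0.1918

Set MRS = P_x/P_y: (5/x)/1 = P_x/P_y.
So x*(P_x,P_y) = 5·P_y/P_x, independent of income; and y* = (M − 5·P_y)/P_y.
At the given prices: x* = 5·14/6 = 11.6667, and y* = 21.0714.
Expenditure on x: 6·11.6667 = 70; share = 0.1918.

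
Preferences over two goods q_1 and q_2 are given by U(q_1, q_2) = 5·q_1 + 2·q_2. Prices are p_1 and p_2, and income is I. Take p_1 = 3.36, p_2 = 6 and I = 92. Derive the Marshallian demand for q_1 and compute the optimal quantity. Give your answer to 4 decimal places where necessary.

q_1* = 27.381

q_1 gives more utility per dollar, so spend all income on q_1: q_1* = I/p_1, q_2* = 0.
Numerically: q_1* = 27.381, q_2* = 0.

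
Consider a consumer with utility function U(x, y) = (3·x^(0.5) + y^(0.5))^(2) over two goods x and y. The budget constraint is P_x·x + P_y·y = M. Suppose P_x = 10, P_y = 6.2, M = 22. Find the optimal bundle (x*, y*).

x* = 1.8657, y* = 0.5393

With the ratio pinned down, the budget gives x* = M/(P_x + P_y·(y/x)) and y* = (y/x)·x*.
Numerically y/x = 0.289051, so x* = 22/(10 + 6.2·0.289051) = 1.8657 and y* = 0.289051·1.8657 = 0.5393.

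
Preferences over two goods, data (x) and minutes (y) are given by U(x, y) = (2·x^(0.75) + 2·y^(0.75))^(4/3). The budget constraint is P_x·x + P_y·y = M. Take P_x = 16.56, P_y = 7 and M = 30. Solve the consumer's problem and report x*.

Numerically y/x = 31.321977, so x* = 30/(16.56 + 7·31.321977) = 0.1272.

x* = 0.1272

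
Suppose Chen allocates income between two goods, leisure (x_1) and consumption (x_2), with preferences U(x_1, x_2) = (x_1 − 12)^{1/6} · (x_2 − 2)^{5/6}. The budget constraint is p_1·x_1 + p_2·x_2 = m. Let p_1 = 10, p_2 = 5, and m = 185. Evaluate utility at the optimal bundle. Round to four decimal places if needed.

V = 6.2452

Let x_1' = x_1−12, x_2' = x_2−2. MRS = (1/5)·x_2'/x_1' = p_1/p_2.
After buying the subsistence bundle (12, 2), a share 1/6 of the remaining income goes to x_1: x_1* = 12 + 1/6·(m − 12p_1 − 2p_2)/p_1.
Discretionary income = 185 − 12·10 − 2·5 = 55; x_1* = 12 + 1/6·55/10 = 12.9167; x_2* = 2 + 5/6·55/5 = 11.1667.
Utility at the optimum: U(12.9167, 11.1667) = 6.2452.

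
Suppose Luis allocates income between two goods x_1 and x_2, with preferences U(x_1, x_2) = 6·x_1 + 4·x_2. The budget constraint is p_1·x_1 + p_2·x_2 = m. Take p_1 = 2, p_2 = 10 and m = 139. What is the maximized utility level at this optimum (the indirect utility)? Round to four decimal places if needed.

V = 417

x_1 gives more utility per dollar, so spend all income on x_1: x_1* = m/p_1, x_2* = 0.
Numerically: x_1* = 69.5, x_2* = 0.
Utility at the optimum: U(69.5, 0) = 417.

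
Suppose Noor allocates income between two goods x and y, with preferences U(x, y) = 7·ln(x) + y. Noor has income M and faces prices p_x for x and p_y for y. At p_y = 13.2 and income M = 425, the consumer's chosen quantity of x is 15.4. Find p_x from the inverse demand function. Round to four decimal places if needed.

p_x = 6

MU_x = 7/x, MU_y = 1. Tangency: 7/x = p_x/p_y.
So x*(p_x,p_y) = 7·p_y/p_x, independent of income; and y* = (M − 7·p_y)/p_y.
Set x* = 15.4 in the demand function and solve for p_x: p_x = 6.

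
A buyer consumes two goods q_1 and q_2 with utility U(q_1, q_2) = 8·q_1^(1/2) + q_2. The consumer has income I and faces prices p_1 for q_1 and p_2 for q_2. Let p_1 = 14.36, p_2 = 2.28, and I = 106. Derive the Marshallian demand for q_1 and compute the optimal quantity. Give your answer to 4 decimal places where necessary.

Set MRS = p_1/p_2: 4·q_1^(−1/2) = p_1/p_2.
Solve: √q_1 = 4·p_2/p_1, so q_1*(p_1,p_2) = (4·p_2/p_1)², and q_2* = (I − p_1·q_1*)/p_2.
Plugging in: q_1* = (4·2.28/14.36)² = 0.4033.

q_1* = 0.4033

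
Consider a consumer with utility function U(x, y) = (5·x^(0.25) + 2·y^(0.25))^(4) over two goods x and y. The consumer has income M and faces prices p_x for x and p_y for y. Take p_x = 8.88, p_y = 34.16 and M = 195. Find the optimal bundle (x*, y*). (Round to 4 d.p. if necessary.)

x* = 18.4829, y* = 0.9037

MU_x ∝ 5·x^(-0.75), MU_y ∝ 2·y^(-0.75), so MRS = (5/2)·(y/x)^(0.75) = p_x/p_y.
Solve for the ratio: y/x = [(2/5)·p_x/p_y]^(4/3).
Substitute y = (y/x)·x into the budget: x* = M/(p_x + p_y·(y/x)).
Numerically y/x = 0.048896, so x* = 195/(8.88 + 34.16·0.048896) = 18.4829 and y* = 0.048896·18.4829 = 0.9037.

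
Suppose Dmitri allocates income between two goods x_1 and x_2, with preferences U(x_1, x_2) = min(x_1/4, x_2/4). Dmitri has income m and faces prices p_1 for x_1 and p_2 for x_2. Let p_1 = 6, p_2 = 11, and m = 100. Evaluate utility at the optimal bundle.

Here 4·6 + 4·11 = 68, giving x_1* = 5.8824 and x_2* = 5.8824.
Utility at the optimum: U(5.8824, 5.8824) = 1.4706.

V = 1.4706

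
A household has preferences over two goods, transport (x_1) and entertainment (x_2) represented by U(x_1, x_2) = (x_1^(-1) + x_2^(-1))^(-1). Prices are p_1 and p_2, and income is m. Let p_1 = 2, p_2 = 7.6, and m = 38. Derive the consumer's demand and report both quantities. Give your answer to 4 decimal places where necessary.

x_1* = 6.4421, x_2* = 3.3047

From the CES first-order condition, (x_2/x_1)^(2) = p_1/p_2.
Hence x_2/x_1 = (p_1/p_2)^(1/(2)), i.e. raised to the 0.5 power.
Substitute x_2 = (x_2/x_1)·x_1 into the budget: x_1* = m/(p_1 + p_2·(x_2/x_1)).
Numerically x_2/x_1 = 0.512989, so x_1* = 38/(2 + 7.6·0.512989) = 6.4421 and x_2* = 0.512989·6.4421 = 3.3047.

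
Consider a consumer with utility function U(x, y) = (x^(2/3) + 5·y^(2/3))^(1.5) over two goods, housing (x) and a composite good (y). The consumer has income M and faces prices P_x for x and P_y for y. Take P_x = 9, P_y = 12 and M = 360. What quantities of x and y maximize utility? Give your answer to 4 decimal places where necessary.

x* = 0.5609, y* = 29.5793

From the CES first-order condition, (1/5)·(y/x)^(1/3) = P_x/P_y.
Hence y/x = (5·P_x/P_y)^(1/(1/3)), i.e. raised to the 3 power.
With the ratio pinned down, the budget gives x* = M/(P_x + P_y·(y/x)) and y* = (y/x)·x*.
Numerically y/x = 52.734375, so x* = 360/(9 + 12·52.734375) = 0.5609 and y* = 52.734375·0.5609 = 29.5793.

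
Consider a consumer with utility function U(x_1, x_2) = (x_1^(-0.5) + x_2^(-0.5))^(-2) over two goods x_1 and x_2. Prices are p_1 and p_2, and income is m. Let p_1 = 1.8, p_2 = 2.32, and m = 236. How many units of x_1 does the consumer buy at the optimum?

x_1* = 62.7844

From the CES first-order condition, (x_2/x_1)^(1.5) = p_1/p_2.
Hence x_2/x_1 = (p_1/p_2)^(1/(1.5)), i.e. raised to the 2/3 power.
Substitute x_2 = (x_2/x_1)·x_1 into the budget: x_1* = m/(p_1 + p_2·(x_2/x_1)).
Numerically x_2/x_1 = 0.844351, so x_1* = 236/(1.8 + 2.32·0.844351) = 62.7844.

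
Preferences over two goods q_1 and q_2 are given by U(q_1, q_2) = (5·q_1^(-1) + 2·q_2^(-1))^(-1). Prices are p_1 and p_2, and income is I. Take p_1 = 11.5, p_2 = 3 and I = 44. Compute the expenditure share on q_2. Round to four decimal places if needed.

MRS = MU_q_1/MU_q_2 = (5/2)·(q_2/q_1)^(2). Set equal to p_1/p_2.
Solve for the ratio: q_2/q_1 = [(2/5)·p_1/p_2]^(0.5).
Substitute q_2 = (q_2/q_1)·q_1 into the budget: q_1* = I/(p_1 + p_2·(q_2/q_1)).
Numerically q_2/q_1 = 1.238278, so q_1* = 44/(11.5 + 3·1.238278) = 2.8919 and q_2* = 1.238278·2.8919 = 3.581.
Expenditure on q_2: 3·3.581 = 10.743; share = 0.2442.

share on q_2 = 0.2442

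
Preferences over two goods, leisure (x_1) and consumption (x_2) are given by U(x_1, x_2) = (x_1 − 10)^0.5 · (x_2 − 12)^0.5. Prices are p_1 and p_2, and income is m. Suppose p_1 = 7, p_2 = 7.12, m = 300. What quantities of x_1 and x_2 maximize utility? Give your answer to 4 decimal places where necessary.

x_1* = 20.3257, x_2* = 22.1517

MRS = (x_2−12)/(x_1−10). Tangency with p_1/p_2 gives x_2−12 = (p_1/p_2)·(x_1−10).
Substituting into the budget: x_1* = 10 + 0.5·(m − 10·p_1 − 12·p_2)/p_1, and x_2* = 12 + 0.5·(…)/p_2.
Discretionary income = 300 − 10·7 − 12·7.12 = 144.56; x_1* = 10 + 0.5·144.56/7 = 20.3257; x_2* = 12 + 0.5·144.56/7.12 = 22.1517.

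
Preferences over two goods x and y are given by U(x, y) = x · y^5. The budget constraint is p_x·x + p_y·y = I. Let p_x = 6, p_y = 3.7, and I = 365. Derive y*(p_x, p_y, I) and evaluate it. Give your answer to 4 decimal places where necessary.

The MRS is (1/5)·y/x. Set MRS = p_x/p_y.
So p_y·y = 5·p_x·x; combined with the budget, a share 1/6 of income goes to x.
Demand: x*(p_x,p_y,I) = 1/6·I/p_x and y* = 5/6·I/p_y.
At p_x=6, p_y=3.7, I=365: y* = 5/6·365/3.7 = 82.2072.

y* = 82.2072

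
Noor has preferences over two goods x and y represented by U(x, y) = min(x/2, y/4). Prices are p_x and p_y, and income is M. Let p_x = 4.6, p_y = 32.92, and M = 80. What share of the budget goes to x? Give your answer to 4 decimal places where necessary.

share on x = 0.0653

With perfect complements, no substitution: consume in ratio x:y = 2:4.
Budget: p_x·x + p_y·2·x = M, so (2·p_x + 4·p_y)·x = 2·M.
Demand: x*(p_x,p_y,M) = 2·M/(2·p_x + 4·p_y), y* = 4·M/(2·p_x + 4·p_y).
Here 2·4.6 + 4·32.92 = 140.88, giving x* = 1.1357 and y* = 2.2714.
Expenditure on x: 4.6·1.1357 = 5.2243; share = 0.0653.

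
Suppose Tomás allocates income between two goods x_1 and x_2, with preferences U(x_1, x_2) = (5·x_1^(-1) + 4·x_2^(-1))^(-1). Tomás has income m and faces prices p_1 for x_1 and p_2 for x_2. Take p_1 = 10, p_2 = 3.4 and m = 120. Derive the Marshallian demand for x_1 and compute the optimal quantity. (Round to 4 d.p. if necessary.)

MU_x_1 ∝ 5·x_1^(-2), MU_x_2 ∝ 4·x_2^(-2), so MRS = (5/4)·(x_2/x_1)^(2) = p_1/p_2.
Solve for the ratio: x_2/x_1 = [(4/5)·p_1/p_2]^(0.5).
With the ratio pinned down, the budget gives x_1* = m/(p_1 + p_2·(x_2/x_1)) and x_2* = (x_2/x_1)·x_1*.
Numerically x_2/x_1 = 1.53393, so x_1* = 120/(10 + 3.4·1.53393) = 7.8868.

x_1* = 7.8868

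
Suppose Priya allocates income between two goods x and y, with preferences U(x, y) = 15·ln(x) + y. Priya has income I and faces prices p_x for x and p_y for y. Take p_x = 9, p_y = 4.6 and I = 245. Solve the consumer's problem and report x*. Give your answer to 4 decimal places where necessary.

Set MRS = p_x/p_y: (15/x)/1 = p_x/p_y.
So x*(p_x,p_y) = 15·p_y/p_x, independent of income; and y* = (I − 15·p_y)/p_y.
At the given prices: x* = 15·4.6/9 = 7.6667.

x* = 7.6667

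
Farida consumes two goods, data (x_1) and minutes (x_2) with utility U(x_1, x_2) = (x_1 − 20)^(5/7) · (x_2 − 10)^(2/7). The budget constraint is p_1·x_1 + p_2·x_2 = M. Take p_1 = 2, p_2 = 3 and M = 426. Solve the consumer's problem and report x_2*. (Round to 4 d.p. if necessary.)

Discretionary income = 426 − 20·2 − 10·3 = 356; x_2* = 10 + 2/7·356/3 = 43.9048.

x_2* = 43.9048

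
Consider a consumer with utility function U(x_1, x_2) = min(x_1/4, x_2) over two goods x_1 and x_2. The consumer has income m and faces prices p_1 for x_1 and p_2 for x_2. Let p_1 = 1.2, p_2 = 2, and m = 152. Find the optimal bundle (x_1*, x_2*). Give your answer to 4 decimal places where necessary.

x_1* = 89.4118, x_2* = 22.3529

Leontief preferences: the optimum is at the kink where x_1/4 = x_2/1, i.e. x_2 = (1/4)·x_1.
Budget: p_1·x_1 + p_2·(1/4)·x_1 = m, so (4·p_1 + p_2)·x_1 = 4·m.
Demand: x_1*(p_1,p_2,m) = 4·m/(4·p_1 + p_2), x_2* = m/(4·p_1 + p_2).
Here 4·1.2 + 2 = 6.8, giving x_1* = 89.4118 and x_2* = 22.3529.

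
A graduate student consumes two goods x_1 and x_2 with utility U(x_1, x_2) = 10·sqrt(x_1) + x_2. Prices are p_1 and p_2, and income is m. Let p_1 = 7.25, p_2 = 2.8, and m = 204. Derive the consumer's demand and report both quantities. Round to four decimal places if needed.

x_1* = 3.7289, x_2* = 63.202

Utility is quasi-linear in x_2; the FOC for x_1 is 5/√x_1 = p_1/p_2.
Solve: √x_1 = 5·p_2/p_1, so x_1*(p_1,p_2) = (5·p_2/p_1)², and x_2* = (m − p_1·x_1*)/p_2.
Plugging in: x_1* = (5·2.8/7.25)² = 3.7289, x_2* = 63.202.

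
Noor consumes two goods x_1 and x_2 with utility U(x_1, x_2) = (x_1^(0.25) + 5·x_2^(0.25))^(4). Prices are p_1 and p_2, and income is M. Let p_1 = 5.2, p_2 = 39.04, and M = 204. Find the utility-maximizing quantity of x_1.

x_1* = 7.3104

From the CES first-order condition, (1/5)·(x_2/x_1)^(0.75) = p_1/p_2.
Solve for the ratio: x_2/x_1 = [5·p_1/p_2]^(4/3).
Substitute x_2 = (x_2/x_1)·x_1 into the budget: x_1* = M/(p_1 + p_2·(x_2/x_1)).
Numerically x_2/x_1 = 0.581592, so x_1* = 204/(5.2 + 39.04·0.581592) = 7.3104.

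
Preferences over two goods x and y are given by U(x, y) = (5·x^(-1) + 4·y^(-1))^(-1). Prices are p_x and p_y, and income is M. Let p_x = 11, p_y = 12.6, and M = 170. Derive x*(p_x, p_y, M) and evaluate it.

x* = 7.896

MU_x ∝ 5·x^(-2), MU_y ∝ 4·y^(-2), so MRS = (5/4)·(y/x)^(2) = p_x/p_y.
Hence y/x = ((4/5)·p_x/p_y)^(1/(2)), i.e. raised to the 0.5 power.
With the ratio pinned down, the budget gives x* = M/(p_x + p_y·(y/x)) and y* = (y/x)·x*.
Numerically y/x = 0.835711, so x* = 170/(11 + 12.6·0.835711) = 7.896.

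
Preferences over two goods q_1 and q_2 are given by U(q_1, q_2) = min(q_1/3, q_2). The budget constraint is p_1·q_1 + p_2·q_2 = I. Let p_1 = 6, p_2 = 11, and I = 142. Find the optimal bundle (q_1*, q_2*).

q_1* = 14.6897, q_2* = 4.8966

Leontief preferences: the optimum is at the kink where q_1/3 = q_2/1, i.e. q_2 = (1/3)·q_1.
Budget: p_1·q_1 + p_2·(1/3)·q_1 = I, so (3·p_1 + p_2)·q_1 = 3·I.
Demand: q_1*(p_1,p_2,I) = 3·I/(3·p_1 + p_2), q_2* = I/(3·p_1 + p_2).
Here 3·6 + 11 = 29, giving q_1* = 14.6897 and q_2* = 4.8966.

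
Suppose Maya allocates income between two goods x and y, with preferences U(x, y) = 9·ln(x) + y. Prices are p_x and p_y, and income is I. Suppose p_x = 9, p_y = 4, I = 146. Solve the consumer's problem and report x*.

MU_x = 9/x, MU_y = 1. Tangency: 9/x = p_x/p_y.
So x*(p_x,p_y) = 9·p_y/p_x, independent of income; and y* = (I − 9·p_y)/p_y.
At the given prices: x* = 9·4/9 = 4.

x* = 4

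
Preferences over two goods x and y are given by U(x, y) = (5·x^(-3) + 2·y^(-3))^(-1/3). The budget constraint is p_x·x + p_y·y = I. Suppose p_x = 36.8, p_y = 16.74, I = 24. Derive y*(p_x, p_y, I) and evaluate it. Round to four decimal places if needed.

y* = 0.4384

MU_x ∝ 5·x^(-4), MU_y ∝ 2·y^(-4), so MRS = (5/2)·(y/x)^(4) = p_x/p_y.
Hence y/x = ((2/5)·p_x/p_y)^(1/(4)), i.e. raised to the 0.25 power.
With the ratio pinned down, the budget gives x* = I/(p_x + p_y·(y/x)) and y* = (y/x)·x*.
Numerically y/x = 0.968363, so x* = 24/(36.8 + 16.74·0.968363) = 0.4527 and y* = 0.968363·0.4527 = 0.4384.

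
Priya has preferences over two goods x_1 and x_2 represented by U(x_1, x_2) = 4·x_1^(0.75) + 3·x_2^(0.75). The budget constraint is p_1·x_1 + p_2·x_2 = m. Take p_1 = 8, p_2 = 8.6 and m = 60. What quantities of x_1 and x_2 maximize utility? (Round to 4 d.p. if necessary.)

From the CES first-order condition, (4/3)·(x_2/x_1)^(0.25) = p_1/p_2.
Solve for the ratio: x_2/x_1 = [(3/4)·p_1/p_2]^(4).
With the ratio pinned down, the budget gives x_1* = m/(p_1 + p_2·(x_2/x_1)) and x_2* = (x_2/x_1)·x_1*.
Numerically x_2/x_1 = 0.236925, so x_1* = 60/(8 + 8.6·0.236925) = 5.9776 and x_2* = 0.236925·5.9776 = 1.4162.

x_1* = 5.9776, x_2* = 1.4162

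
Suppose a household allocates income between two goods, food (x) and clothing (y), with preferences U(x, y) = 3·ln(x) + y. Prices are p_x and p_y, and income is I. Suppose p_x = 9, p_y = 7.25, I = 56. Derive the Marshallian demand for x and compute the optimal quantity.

x* = 2.4167

MU_x = 3/x, MU_y = 1. Tangency: 3/x = p_x/p_y.
So x*(p_x,p_y) = 3·p_y/p_x, independent of income; and y* = (I − 3·p_y)/p_y.
At the given prices: x* = 3·7.25/9 = 2.4167.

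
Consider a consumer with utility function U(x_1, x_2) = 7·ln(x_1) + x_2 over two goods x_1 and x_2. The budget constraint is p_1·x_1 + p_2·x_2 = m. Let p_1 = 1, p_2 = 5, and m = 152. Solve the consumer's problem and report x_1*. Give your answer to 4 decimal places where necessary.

MU_x_1 = 7/x_1, MU_x_2 = 1. Tangency: 7/x_1 = p_1/p_2.
So x_1*(p_1,p_2) = 7·p_2/p_1, independent of income; and x_2* = (m − 7·p_2)/p_2.
At the given prices: x_1* = 7·5/1 = 35.

x_1* = 35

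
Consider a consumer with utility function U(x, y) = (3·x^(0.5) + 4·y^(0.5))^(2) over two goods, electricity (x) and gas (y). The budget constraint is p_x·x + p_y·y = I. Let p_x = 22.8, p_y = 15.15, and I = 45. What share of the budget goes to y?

share on y = 0.7279

MRS = MU_x/MU_y = (3/4)·(y/x)^(0.5). Set equal to p_x/p_y.
Solve for the ratio: y/x = [(4/3)·p_x/p_y]^(2).
Substitute y = (y/x)·x into the budget: x* = I/(p_x + p_y·(y/x)).
Numerically y/x = 4.026446, so x* = 45/(22.8 + 15.15·4.026446) = 0.537 and y* = 4.026446·0.537 = 2.1622.
Expenditure on y: 15.15·2.1622 = 32.7567; share = 0.7279.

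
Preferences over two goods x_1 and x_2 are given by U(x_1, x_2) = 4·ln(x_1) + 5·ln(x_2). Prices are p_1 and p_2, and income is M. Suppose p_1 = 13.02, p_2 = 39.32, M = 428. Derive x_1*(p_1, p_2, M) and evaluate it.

x_1* = 14.61

At p_1=13.02, p_2=39.32, M=428: x_1* = 4/9·428/13.02 = 14.61.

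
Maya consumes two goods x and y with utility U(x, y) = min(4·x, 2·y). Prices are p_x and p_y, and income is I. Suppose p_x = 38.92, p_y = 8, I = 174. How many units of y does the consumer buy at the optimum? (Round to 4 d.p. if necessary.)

With perfect complements, no substitution: consume in ratio x:y = 2:4.
Budget: p_x·x + p_y·2·x = I, so (2·p_x + 4·p_y)·x = 2·I.
Demand: x*(p_x,p_y,I) = 2·I/(2·p_x + 4·p_y), y* = 4·I/(2·p_x + 4·p_y).
Here 2·38.92 + 4·8 = 109.84, giving y* = 6.3365.

y* = 6.3365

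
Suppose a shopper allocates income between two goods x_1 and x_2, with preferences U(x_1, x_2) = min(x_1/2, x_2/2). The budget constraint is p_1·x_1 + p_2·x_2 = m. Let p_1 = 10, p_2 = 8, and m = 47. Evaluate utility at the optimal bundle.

V = 1.3056

Here 2·10 + 2·8 = 36, giving x_1* = 2.6111 and x_2* = 2.6111.
Utility at the optimum: U(2.6111, 2.6111) = 1.3056.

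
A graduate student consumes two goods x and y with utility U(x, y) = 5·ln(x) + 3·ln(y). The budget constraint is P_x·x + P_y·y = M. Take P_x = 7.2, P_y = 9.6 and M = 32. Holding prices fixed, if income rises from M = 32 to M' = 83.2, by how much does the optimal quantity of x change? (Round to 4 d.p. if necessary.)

Δx* = 4.4444

The MRS is (5/3)·y/x. Set MRS = P_x/P_y.
Rearranging, P_y·y = (3/5)·P_x·x. Substituting into the budget gives P_x·x·(1 + (3/5)) = M.
Demand: x*(P_x,P_y,M) = 0.625·M/P_x and y* = 0.375·M/P_y.
At P_x=7.2, P_y=9.6, M=32: x* = 0.625·32/7.2 = 2.7778.
At M' = 83.2: x* = 7.2222. Change: 7.2222 − 2.7778 = 4.4444.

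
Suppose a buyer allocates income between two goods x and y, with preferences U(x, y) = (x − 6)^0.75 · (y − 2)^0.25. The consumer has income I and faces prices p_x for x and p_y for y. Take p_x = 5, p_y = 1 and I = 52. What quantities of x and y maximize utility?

x* = 9, y* = 7

Let x' = x−6, y' = y−2. MRS = 3·y'/x' = p_x/p_y.
After buying the subsistence bundle (6, 2), a share 0.75 of the remaining income goes to x: x* = 6 + 0.75·(I − 6p_x − 2p_y)/p_x.
Discretionary income = 52 − 6·5 − 2·1 = 20; x* = 6 + 0.75·20/5 = 9; y* = 2 + 0.25·20/1 = 7.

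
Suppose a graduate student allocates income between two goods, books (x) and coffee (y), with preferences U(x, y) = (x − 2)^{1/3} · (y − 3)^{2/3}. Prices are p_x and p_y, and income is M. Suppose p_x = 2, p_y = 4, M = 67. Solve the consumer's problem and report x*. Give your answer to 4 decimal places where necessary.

MRS = (1/2)·(y−3)/(x−2). Tangency with p_x/p_y gives y−3 = 2·(p_x/p_y)·(x−2).
After buying the subsistence bundle (2, 3), a share 1/3 of the remaining income goes to x: x* = 2 + 1/3·(M − 2p_x − 3p_y)/p_x.
Discretionary income = 67 − 2·2 − 3·4 = 51; x* = 2 + 1/3·51/2 = 10.5.

x* = 10.5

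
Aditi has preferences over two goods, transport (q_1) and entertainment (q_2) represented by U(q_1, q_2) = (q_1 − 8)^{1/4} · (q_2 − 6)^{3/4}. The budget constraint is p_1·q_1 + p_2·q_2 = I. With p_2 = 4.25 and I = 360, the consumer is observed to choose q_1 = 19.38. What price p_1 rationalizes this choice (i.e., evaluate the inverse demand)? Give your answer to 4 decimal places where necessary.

This is Cobb-Douglas in (q_1−8, q_2−6): tangency gives 0.25·p_2·(q_2−6) = 0.75·p_1·(q_1−8).
Substituting into the budget: q_1* = 8 + 0.25·(I − 8·p_1 − 6·p_2)/p_1, and q_2* = 6 + 0.75·(…)/p_2.
Set q_1* = 19.38 in the demand function and solve for p_1: p_1 = 6.25.

p_1 = 6.25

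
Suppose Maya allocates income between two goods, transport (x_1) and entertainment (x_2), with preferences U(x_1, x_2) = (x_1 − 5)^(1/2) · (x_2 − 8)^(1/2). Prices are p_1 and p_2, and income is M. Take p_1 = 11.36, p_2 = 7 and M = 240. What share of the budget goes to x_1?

share on x_1 = 0.5017

This is Cobb-Douglas in (x_1−5, x_2−8): tangency gives 0.5·p_2·(x_2−8) = 0.5·p_1·(x_1−5).
After buying the subsistence bundle (5, 8), a share 0.5 of the remaining income goes to x_1: x_1* = 5 + 0.5·(M − 5p_1 − 8p_2)/p_1.
Discretionary income = 240 − 5·11.36 − 8·7 = 127.2; x_1* = 5 + 0.5·127.2/11.36 = 10.5986; x_2* = 8 + 0.5·127.2/7 = 17.0857.
Expenditure on x_1: 11.36·10.5986 = 120.4; share = 0.5017.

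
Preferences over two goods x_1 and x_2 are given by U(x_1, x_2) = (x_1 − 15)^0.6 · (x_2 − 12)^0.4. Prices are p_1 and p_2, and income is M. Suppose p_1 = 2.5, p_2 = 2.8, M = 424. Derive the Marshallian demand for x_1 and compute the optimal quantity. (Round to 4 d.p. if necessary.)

x_1* = 99.696

Let x_1' = x_1−15, x_2' = x_2−12. MRS = (3/2)·x_2'/x_1' = p_1/p_2.
After buying the subsistence bundle (15, 12), a share 0.6 of the remaining income goes to x_1: x_1* = 15 + 0.6·(M − 15p_1 − 12p_2)/p_1.
Discretionary income = 424 − 15·2.5 − 12·2.8 = 352.9; x_1* = 15 + 0.6·352.9/2.5 = 99.696.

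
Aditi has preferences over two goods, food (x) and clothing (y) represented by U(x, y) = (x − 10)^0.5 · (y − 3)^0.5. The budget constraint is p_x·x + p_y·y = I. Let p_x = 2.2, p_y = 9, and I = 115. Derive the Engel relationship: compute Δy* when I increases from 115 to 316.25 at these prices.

Δy* = 11.1806

This is Cobb-Douglas in (x−10, y−3): tangency gives 0.5·p_y·(y−3) = 0.5·p_x·(x−10).
After buying the subsistence bundle (10, 3), a share 0.5 of the remaining income goes to x: x* = 10 + 0.5·(I − 10p_x − 3p_y)/p_x.
Discretionary income = 115 − 10·2.2 − 3·9 = 66; y* = 3 + 0.5·66/9 = 6.6667.
At I' = 316.25: y* = 17.8472. Change: 17.8472 − 6.6667 = 11.1806.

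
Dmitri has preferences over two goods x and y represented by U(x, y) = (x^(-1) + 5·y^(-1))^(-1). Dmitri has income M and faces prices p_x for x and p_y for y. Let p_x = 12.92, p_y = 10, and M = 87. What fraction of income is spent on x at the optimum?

share on x = 0.337

With the ratio pinned down, the budget gives x* = M/(p_x + p_y·(y/x)) and y* = (y/x)·x*.
Numerically y/x = 2.541653, so x* = 87/(12.92 + 10·2.541653) = 2.2694 and y* = 2.541653·2.2694 = 5.768.
Expenditure on x: 12.92·2.2694 = 29.3203; share = 0.337.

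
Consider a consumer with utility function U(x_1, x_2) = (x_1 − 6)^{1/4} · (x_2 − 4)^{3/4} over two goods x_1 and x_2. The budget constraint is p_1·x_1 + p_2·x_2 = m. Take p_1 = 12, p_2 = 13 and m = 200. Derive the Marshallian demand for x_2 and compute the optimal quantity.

This is Cobb-Douglas in (x_1−6, x_2−4): tangency gives 0.25·p_2·(x_2−4) = 0.75·p_1·(x_1−6).
Substituting into the budget: x_1* = 6 + 0.25·(m − 6·p_1 − 4·p_2)/p_1, and x_2* = 4 + 0.75·(…)/p_2.
Discretionary income = 200 − 6·12 − 4·13 = 76; x_2* = 4 + 0.75·76/13 = 8.3846.

x_2* = 8.3846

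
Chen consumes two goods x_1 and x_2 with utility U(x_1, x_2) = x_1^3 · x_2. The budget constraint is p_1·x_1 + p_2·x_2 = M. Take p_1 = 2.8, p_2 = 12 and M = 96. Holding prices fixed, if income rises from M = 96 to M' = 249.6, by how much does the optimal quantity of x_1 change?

Δx_1* = 41.1429

Tangency: MRS = 3·x_2/x_1 = p_1/p_2.
So 3·p_2·x_2 = p_1·x_1; combined with the budget, a share 0.75 of income goes to x_1.
Demand: x_1*(p_1,p_2,M) = 0.75·M/p_1 and x_2* = 0.25·M/p_2.
At p_1=2.8, p_2=12, M=96: x_1* = 0.75·96/2.8 = 25.7143.
At M' = 249.6: x_1* = 66.8571. Change: 66.8571 − 25.7143 = 41.1429.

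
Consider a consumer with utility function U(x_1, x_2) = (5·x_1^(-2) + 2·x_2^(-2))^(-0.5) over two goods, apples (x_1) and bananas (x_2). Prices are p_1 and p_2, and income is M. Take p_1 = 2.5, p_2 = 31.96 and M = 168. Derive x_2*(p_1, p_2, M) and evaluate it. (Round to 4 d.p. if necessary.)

x_2* = 4.2112

Numerically x_2/x_1 = 0.315112, so x_1* = 168/(2.5 + 31.96·0.315112) = 13.3641 and x_2* = 0.315112·13.3641 = 4.2112.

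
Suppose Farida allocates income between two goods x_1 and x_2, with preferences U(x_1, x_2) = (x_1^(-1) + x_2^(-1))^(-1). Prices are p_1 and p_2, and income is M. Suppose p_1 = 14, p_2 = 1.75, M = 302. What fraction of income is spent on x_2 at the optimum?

From the CES first-order condition, (x_2/x_1)^(2) = p_1/p_2.
Hence x_2/x_1 = (p_1/p_2)^(1/(2)), i.e. raised to the 0.5 power.
With the ratio pinned down, the budget gives x_1* = M/(p_1 + p_2·(x_2/x_1)) and x_2* = (x_2/x_1)·x_1*.
Numerically x_2/x_1 = 2.828427, so x_1* = 302/(14 + 1.75·2.828427) = 15.9369 and x_2* = 2.828427·15.9369 = 45.0763.
Expenditure on x_2: 1.75·45.0763 = 78.8836; share = 0.2612.

share on x_2 = 0.2612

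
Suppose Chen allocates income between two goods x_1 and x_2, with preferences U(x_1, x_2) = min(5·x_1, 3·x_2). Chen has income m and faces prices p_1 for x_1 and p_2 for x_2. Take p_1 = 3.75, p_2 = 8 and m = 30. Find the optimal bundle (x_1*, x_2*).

Here 3·3.75 + 5·8 = 51.25, giving x_1* = 1.7561 and x_2* = 2.9268.

x_1* = 1.7561, x_2* = 2.9268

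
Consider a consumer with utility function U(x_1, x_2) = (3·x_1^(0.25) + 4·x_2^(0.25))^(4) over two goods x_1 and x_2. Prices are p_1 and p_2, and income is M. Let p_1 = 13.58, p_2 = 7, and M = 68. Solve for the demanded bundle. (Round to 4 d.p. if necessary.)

x_1* = 1.7692, x_2* = 6.282

From the CES first-order condition, (3/4)·(x_2/x_1)^(0.75) = p_1/p_2.
Hence x_2/x_1 = ((4/3)·p_1/p_2)^(1/(0.75)), i.e. raised to the 4/3 power.
With the ratio pinned down, the budget gives x_1* = M/(p_1 + p_2·(x_2/x_1)) and x_2* = (x_2/x_1)·x_1*.
Numerically x_2/x_1 = 3.550754, so x_1* = 68/(13.58 + 7·3.550754) = 1.7692 and x_2* = 3.550754·1.7692 = 6.282.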